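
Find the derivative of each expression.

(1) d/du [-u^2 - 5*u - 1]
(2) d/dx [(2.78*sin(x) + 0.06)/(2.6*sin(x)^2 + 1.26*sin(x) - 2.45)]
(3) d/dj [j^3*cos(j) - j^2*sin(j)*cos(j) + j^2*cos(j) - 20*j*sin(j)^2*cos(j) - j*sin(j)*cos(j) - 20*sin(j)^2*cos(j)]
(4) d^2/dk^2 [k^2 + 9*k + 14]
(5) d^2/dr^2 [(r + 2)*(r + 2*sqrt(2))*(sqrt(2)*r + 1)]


(1) = -2*u - 5
(2) = (-0.312*sin(x) + 3.614*cos(2*x) - 10.5006)*cos(x)/(2.6*sin(x)^2 + 1.26*sin(x) - 2.45)^2
(3) = -j^3*sin(j) - j^2*sin(j) + 3*j^2*cos(j) - j^2*cos(2*j) + 5*j*sin(j) - 15*j*sin(3*j) - sqrt(2)*j*sin(2*j + pi/4) + 2*j*cos(j) + 5*sin(j) - sin(2*j)/2 - 15*sin(3*j) - 5*cos(j) + 5*cos(3*j)
(4) = 2
(5) = 6*sqrt(2)*r + 4*sqrt(2) + 10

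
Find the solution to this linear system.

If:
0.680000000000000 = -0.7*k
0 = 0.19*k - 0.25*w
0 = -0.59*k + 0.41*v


Then:
k = -0.97
v = -1.40
w = -0.74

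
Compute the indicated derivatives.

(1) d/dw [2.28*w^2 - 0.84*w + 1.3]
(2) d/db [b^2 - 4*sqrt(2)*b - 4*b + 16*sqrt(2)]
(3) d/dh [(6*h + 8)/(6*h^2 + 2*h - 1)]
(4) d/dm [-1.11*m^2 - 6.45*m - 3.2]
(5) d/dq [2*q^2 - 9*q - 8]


(1) = 4.56*w - 0.84
(2) = 2*b - 4*sqrt(2) - 4
(3) = 2*(-18*h^2 - 48*h - 11)/(36*h^4 + 24*h^3 - 8*h^2 - 4*h + 1)
(4) = -2.22*m - 6.45
(5) = 4*q - 9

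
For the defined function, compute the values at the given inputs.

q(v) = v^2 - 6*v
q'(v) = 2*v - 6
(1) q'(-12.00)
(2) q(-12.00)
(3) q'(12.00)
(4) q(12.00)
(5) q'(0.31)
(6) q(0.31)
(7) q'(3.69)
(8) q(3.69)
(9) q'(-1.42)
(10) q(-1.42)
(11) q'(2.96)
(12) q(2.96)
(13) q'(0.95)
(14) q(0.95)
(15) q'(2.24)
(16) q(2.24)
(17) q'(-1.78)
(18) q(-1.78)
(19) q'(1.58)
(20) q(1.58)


(1) = -30.00
(2) = 216.00
(3) = 18.00
(4) = 72.00
(5) = -5.38
(6) = -1.76
(7) = 1.38
(8) = -8.52
(9) = -8.84
(10) = 10.54
(11) = -0.08
(12) = -9.00
(13) = -4.10
(14) = -4.80
(15) = -1.52
(16) = -8.42
(17) = -9.56
(18) = 13.85
(19) = -2.84
(20) = -6.98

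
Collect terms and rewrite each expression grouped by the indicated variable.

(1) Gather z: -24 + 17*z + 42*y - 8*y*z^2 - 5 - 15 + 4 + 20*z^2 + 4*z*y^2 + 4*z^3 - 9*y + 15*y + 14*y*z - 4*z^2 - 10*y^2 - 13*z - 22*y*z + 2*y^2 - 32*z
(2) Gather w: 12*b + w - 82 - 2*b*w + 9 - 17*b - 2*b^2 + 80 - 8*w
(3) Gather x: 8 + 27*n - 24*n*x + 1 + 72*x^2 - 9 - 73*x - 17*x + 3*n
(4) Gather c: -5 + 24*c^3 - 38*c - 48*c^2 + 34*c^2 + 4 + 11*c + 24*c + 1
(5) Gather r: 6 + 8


(1) = -8*y^2 + 48*y + 4*z^3 + z^2*(16 - 8*y) + z*(4*y^2 - 8*y - 28) - 40
(2) = -2*b^2 - 5*b + w*(-2*b - 7) + 7
(3) = 30*n + 72*x^2 + x*(-24*n - 90)
(4) = 24*c^3 - 14*c^2 - 3*c
(5) = 14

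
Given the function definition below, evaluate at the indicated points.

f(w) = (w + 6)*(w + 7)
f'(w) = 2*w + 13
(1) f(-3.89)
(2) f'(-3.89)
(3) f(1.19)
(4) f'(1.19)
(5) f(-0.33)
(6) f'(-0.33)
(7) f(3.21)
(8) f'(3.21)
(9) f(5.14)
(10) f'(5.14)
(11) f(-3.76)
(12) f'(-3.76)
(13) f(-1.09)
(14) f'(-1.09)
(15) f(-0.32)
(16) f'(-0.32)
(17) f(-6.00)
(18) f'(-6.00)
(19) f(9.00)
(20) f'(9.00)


(1) = 6.56
(2) = 5.22
(3) = 58.89
(4) = 15.38
(5) = 37.82
(6) = 12.34
(7) = 94.03
(8) = 19.42
(9) = 135.24
(10) = 23.28
(11) = 7.26
(12) = 5.48
(13) = 29.02
(14) = 10.82
(15) = 37.94
(16) = 12.36
(17) = 0.00
(18) = 1.00
(19) = 240.00
(20) = 31.00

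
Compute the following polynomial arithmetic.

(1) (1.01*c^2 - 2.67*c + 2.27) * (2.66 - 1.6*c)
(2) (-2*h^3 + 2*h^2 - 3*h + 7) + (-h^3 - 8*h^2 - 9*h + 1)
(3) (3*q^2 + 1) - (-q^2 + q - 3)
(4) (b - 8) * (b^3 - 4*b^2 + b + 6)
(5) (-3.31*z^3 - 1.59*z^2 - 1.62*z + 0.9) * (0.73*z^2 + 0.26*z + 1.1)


(1) = -1.616*c^3 + 6.9586*c^2 - 10.7342*c + 6.0382
(2) = -3*h^3 - 6*h^2 - 12*h + 8
(3) = 4*q^2 - q + 4
(4) = b^4 - 12*b^3 + 33*b^2 - 2*b - 48
(5) = -2.4163*z^5 - 2.0213*z^4 - 5.237*z^3 - 1.5132*z^2 - 1.548*z + 0.99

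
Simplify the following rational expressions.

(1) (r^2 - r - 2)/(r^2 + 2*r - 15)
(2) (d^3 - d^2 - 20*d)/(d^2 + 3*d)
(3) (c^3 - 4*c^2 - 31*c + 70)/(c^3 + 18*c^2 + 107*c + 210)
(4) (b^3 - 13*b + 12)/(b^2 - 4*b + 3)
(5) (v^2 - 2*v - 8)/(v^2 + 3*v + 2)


(1) = (r^2 - r - 2)/(r^2 + 2*r - 15)
(2) = (d^2 - d - 20)/(d + 3)
(3) = (c^2 - 9*c + 14)/(c^2 + 13*c + 42)
(4) = b + 4
(5) = (v - 4)/(v + 1)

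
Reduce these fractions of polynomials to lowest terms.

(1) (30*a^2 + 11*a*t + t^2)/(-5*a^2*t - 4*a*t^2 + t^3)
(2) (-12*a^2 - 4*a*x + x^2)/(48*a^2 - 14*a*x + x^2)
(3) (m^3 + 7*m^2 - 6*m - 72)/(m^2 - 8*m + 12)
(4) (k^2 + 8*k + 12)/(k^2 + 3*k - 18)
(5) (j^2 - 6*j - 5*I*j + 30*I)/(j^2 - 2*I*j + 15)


(1) = (30*a^2 + 11*a*t + t^2)/(-5*a^2*t - 4*a*t^2 + t^3)
(2) = (2*a + x)/(-8*a + x)
(3) = (m^3 + 7*m^2 - 6*m - 72)/(m^2 - 8*m + 12)
(4) = (k + 2)/(k - 3)
(5) = (j - 6)/(j + 3*I)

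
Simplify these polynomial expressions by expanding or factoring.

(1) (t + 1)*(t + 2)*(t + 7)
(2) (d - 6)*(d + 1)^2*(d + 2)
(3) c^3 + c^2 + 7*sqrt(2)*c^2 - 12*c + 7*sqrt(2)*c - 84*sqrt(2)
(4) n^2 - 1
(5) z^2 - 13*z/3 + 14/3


(1) = t^3 + 10*t^2 + 23*t + 14
(2) = d^4 - 2*d^3 - 19*d^2 - 28*d - 12
(3) = (c - 3)*(c + 4)*(c + 7*sqrt(2))
(4) = (n - 1)*(n + 1)
(5) = (z - 7/3)*(z - 2)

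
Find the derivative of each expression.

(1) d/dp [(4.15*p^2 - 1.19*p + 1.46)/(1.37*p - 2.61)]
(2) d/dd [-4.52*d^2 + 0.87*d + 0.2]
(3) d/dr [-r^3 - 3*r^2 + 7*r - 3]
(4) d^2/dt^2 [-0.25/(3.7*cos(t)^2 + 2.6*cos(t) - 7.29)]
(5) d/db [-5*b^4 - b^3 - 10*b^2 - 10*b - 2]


(1) = (5.6855*p^2 - 21.663*p + 1.1057)/(1.8769*p^2 - 7.1514*p + 6.8121)
(2) = 0.87 - 9.04*d
(3) = -3*r^2 - 6*r + 7
(4) = (13.69*(1 - cos(t)^2)^2 + 7.215*cos(t)^3 + 35.508*cos(t)^2 - 9.6915*cos(t) - 30.5565)/(3.7*cos(t)^2 + 2.6*cos(t) - 7.29)^3
(5) = -20*b^3 - 3*b^2 - 20*b - 10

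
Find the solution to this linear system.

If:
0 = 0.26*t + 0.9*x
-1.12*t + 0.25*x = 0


Then:
t = 0.00
x = 0.00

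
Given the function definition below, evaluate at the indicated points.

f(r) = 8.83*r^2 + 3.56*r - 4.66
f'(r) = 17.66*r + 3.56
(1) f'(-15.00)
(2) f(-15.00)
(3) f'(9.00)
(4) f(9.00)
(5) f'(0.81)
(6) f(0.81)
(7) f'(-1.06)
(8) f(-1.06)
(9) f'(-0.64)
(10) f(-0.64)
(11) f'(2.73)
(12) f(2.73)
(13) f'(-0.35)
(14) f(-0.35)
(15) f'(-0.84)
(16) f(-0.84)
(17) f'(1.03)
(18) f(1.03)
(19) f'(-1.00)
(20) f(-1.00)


(1) = -261.34
(2) = 1928.69
(3) = 162.50
(4) = 742.61
(5) = 17.86
(6) = 4.02
(7) = -15.16
(8) = 1.49
(9) = -7.74
(10) = -3.32
(11) = 51.77
(12) = 70.87
(13) = -2.62
(14) = -4.82
(15) = -11.27
(16) = -1.42
(17) = 21.75
(18) = 8.37
(19) = -14.10
(20) = 0.61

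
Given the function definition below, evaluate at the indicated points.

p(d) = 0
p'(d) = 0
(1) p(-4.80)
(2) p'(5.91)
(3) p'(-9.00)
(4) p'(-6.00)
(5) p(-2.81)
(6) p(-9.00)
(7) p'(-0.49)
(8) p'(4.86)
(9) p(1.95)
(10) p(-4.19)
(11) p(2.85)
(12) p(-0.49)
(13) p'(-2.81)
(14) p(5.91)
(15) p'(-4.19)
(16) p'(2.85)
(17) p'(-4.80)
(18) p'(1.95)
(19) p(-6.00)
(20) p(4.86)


(1) = 0.00
(2) = 0.00
(3) = 0.00
(4) = 0.00
(5) = 0.00
(6) = 0.00
(7) = 0.00
(8) = 0.00
(9) = 0.00
(10) = 0.00
(11) = 0.00
(12) = 0.00
(13) = 0.00
(14) = 0.00
(15) = 0.00
(16) = 0.00
(17) = 0.00
(18) = 0.00
(19) = 0.00
(20) = 0.00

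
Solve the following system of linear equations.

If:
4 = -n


Then:
n = -4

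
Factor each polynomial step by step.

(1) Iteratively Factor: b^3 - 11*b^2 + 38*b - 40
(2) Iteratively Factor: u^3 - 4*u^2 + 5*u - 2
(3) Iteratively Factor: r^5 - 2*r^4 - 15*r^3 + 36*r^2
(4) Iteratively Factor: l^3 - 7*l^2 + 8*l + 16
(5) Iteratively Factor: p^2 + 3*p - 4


(1) = (b - 4)*(b^2 - 7*b + 10) = (b - 4)*(b - 2)*(b - 5)
(2) = (u - 1)*(u^2 - 3*u + 2) = (u - 1)^2*(u - 2)
(3) = (r)*(r^4 - 2*r^3 - 15*r^2 + 36*r) = r^2*(r^3 - 2*r^2 - 15*r + 36) = r^2*(r + 4)*(r^2 - 6*r + 9) = r^2*(r - 3)*(r + 4)*(r - 3)
(4) = (l - 4)*(l^2 - 3*l - 4) = (l - 4)^2*(l + 1)
(5) = (p + 4)*(p - 1)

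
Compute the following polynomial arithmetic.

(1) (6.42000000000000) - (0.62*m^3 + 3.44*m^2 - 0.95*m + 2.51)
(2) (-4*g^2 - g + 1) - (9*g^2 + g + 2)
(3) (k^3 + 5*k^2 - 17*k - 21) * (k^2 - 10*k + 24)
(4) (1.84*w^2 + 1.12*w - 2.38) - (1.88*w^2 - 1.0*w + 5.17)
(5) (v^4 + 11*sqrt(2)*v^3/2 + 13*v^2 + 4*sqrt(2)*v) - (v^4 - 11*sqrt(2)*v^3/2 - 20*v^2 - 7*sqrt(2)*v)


(1) = -0.62*m^3 - 3.44*m^2 + 0.95*m + 3.91
(2) = -13*g^2 - 2*g - 1
(3) = k^5 - 5*k^4 - 43*k^3 + 269*k^2 - 198*k - 504
(4) = -0.04*w^2 + 2.12*w - 7.55
(5) = 11*sqrt(2)*v^3 + 33*v^2 + 11*sqrt(2)*v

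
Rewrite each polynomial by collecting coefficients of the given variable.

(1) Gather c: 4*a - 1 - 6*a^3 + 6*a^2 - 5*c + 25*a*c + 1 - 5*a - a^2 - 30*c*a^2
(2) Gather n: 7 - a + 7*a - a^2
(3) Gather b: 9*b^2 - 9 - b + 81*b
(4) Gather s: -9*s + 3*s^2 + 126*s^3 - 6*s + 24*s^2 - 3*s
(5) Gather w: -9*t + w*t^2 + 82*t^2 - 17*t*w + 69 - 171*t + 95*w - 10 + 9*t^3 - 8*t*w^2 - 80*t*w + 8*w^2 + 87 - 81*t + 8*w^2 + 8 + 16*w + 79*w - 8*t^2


(1) = -6*a^3 + 5*a^2 - a + c*(-30*a^2 + 25*a - 5)
(2) = -a^2 + 6*a + 7
(3) = 9*b^2 + 80*b - 9
(4) = 126*s^3 + 27*s^2 - 18*s
(5) = 9*t^3 + 74*t^2 - 261*t + w^2*(16 - 8*t) + w*(t^2 - 97*t + 190) + 154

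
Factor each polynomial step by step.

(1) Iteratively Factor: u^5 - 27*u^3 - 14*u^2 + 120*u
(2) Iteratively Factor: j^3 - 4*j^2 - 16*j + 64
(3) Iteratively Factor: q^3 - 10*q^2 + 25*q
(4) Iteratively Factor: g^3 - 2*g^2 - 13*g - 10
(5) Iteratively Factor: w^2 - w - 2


(1) = (u - 5)*(u^4 + 5*u^3 - 2*u^2 - 24*u) = (u - 5)*(u - 2)*(u^3 + 7*u^2 + 12*u) = (u - 5)*(u - 2)*(u + 3)*(u^2 + 4*u) = (u - 5)*(u - 2)*(u + 3)*(u + 4)*(u)
(2) = (j - 4)*(j^2 - 16) = (j - 4)*(j + 4)*(j - 4)
(3) = (q - 5)*(q^2 - 5*q) = (q - 5)^2*(q)
(4) = (g - 5)*(g^2 + 3*g + 2) = (g - 5)*(g + 1)*(g + 2)
(5) = (w - 2)*(w + 1)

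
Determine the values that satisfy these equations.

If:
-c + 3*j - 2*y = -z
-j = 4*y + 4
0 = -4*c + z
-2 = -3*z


Then:
c = 1/6
j = -5/7
y = -23/28
z = 2/3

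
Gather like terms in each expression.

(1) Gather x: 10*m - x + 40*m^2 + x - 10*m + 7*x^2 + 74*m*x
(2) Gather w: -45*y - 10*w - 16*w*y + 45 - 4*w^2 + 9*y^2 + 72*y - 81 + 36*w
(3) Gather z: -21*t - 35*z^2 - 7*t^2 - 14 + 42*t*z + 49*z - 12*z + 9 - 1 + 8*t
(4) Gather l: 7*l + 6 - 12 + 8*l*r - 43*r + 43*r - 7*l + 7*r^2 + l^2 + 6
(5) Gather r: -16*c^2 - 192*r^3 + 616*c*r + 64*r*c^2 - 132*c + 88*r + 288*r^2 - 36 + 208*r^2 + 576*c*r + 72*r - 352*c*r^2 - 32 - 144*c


(1) = 40*m^2 + 74*m*x + 7*x^2
(2) = -4*w^2 + w*(26 - 16*y) + 9*y^2 + 27*y - 36
(3) = -7*t^2 - 13*t - 35*z^2 + z*(42*t + 37) - 6
(4) = l^2 + 8*l*r + 7*r^2
(5) = -16*c^2 - 276*c - 192*r^3 + r^2*(496 - 352*c) + r*(64*c^2 + 1192*c + 160) - 68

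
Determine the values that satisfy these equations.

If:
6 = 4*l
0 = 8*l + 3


Then:
No Solution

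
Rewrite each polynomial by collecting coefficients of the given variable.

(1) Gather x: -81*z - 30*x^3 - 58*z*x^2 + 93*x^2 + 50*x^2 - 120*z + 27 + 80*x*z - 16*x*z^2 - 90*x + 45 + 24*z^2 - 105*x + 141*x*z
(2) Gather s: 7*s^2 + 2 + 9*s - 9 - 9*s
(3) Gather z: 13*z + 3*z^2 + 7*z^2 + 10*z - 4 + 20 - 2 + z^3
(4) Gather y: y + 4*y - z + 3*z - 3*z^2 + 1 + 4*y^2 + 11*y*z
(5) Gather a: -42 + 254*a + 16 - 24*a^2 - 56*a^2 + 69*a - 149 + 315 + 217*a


(1) = -30*x^3 + x^2*(143 - 58*z) + x*(-16*z^2 + 221*z - 195) + 24*z^2 - 201*z + 72
(2) = 7*s^2 - 7
(3) = z^3 + 10*z^2 + 23*z + 14
(4) = 4*y^2 + y*(11*z + 5) - 3*z^2 + 2*z + 1
(5) = -80*a^2 + 540*a + 140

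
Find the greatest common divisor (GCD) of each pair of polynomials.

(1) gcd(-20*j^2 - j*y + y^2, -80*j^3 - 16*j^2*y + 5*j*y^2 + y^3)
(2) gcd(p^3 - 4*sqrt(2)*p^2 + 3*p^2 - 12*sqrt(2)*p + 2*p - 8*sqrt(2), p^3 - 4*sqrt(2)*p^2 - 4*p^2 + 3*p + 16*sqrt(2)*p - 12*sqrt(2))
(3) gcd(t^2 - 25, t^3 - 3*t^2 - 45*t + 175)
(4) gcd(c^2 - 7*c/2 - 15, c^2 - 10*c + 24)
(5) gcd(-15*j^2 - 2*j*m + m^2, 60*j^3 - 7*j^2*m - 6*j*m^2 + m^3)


(1) = gcd((-5*j + y)*(4*j + y), (-4*j + y)*(4*j + y)*(5*j + y)) = 4*j + y
(2) = gcd((p + 1)*(p + 2)*(p - 4*sqrt(2)), (p - 3)*(p - 1)*(p - 4*sqrt(2))) = p - 4*sqrt(2)
(3) = t - 5
(4) = c - 6
(5) = gcd((-5*j + m)*(3*j + m), (-5*j + m)*(-4*j + m)*(3*j + m)) = 15*j^2 + 2*j*m - m^2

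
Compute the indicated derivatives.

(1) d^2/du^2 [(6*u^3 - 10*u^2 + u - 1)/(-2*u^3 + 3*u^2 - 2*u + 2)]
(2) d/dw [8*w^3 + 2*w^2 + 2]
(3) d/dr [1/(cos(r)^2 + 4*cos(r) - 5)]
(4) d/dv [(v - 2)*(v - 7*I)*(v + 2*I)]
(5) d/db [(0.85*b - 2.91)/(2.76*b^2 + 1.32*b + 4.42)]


(1) = 2*(4*u^6 + 60*u^5 - 222*u^4 + 299*u^3 - 93*u^2 - 60*u + 34)/(8*u^9 - 36*u^8 + 78*u^7 - 123*u^6 + 150*u^5 - 138*u^4 + 104*u^3 - 60*u^2 + 24*u - 8)
(2) = 4*w*(6*w + 1)
(3) = 2*(cos(r) + 2)*sin(r)/(cos(r)^2 + 4*cos(r) - 5)^2
(4) = 3*v^2 + v*(-4 - 10*I) + 14 + 10*I
(5) = (-2.346*b^2 + 16.0632*b + 7.5982)/(7.6176*b^4 + 7.2864*b^3 + 26.1408*b^2 + 11.6688*b + 19.5364)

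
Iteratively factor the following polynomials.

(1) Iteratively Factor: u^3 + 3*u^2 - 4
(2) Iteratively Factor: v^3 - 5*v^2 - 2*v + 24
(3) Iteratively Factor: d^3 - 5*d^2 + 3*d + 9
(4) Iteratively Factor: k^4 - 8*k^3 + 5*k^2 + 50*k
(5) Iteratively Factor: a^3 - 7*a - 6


(1) = (u + 2)*(u^2 + u - 2) = (u + 2)^2*(u - 1)
(2) = (v - 3)*(v^2 - 2*v - 8) = (v - 3)*(v + 2)*(v - 4)
(3) = (d - 3)*(d^2 - 2*d - 3) = (d - 3)^2*(d + 1)
(4) = (k - 5)*(k^3 - 3*k^2 - 10*k) = (k - 5)*(k + 2)*(k^2 - 5*k) = k*(k - 5)*(k + 2)*(k - 5)
(5) = (a + 2)*(a^2 - 2*a - 3) = (a - 3)*(a + 2)*(a + 1)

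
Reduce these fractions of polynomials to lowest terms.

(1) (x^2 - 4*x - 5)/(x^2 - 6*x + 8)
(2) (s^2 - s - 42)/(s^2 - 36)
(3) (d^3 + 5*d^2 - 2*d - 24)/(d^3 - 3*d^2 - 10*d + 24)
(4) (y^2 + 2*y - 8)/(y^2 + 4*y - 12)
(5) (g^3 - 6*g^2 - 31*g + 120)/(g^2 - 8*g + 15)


(1) = (x^2 - 4*x - 5)/(x^2 - 6*x + 8)
(2) = (s - 7)/(s - 6)
(3) = (d + 4)/(d - 4)
(4) = (y + 4)/(y + 6)
(5) = (g^2 - 3*g - 40)/(g - 5)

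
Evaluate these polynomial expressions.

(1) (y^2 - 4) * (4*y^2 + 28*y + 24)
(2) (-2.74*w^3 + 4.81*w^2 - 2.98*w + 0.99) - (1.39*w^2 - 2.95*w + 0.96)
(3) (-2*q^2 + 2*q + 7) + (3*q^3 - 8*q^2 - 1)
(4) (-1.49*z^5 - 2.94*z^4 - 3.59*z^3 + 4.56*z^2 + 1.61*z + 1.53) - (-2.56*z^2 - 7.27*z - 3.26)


(1) = 4*y^4 + 28*y^3 + 8*y^2 - 112*y - 96
(2) = -2.74*w^3 + 3.42*w^2 - 0.03*w + 0.03
(3) = 3*q^3 - 10*q^2 + 2*q + 6
(4) = -1.49*z^5 - 2.94*z^4 - 3.59*z^3 + 7.12*z^2 + 8.88*z + 4.79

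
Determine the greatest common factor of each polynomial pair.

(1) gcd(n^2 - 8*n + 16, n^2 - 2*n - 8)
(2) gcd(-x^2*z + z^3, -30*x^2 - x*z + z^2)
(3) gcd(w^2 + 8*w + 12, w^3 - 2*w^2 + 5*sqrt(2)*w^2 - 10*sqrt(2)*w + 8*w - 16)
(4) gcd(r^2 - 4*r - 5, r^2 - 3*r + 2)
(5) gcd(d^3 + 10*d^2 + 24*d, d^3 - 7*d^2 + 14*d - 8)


(1) = gcd((n - 4)^2, (n - 4)*(n + 2)) = n - 4
(2) = gcd(z*(-x + z)*(x + z), (-6*x + z)*(5*x + z)) = 1
(3) = 1
(4) = gcd((r - 5)*(r + 1), (r - 2)*(r - 1)) = 1
(5) = gcd(d*(d + 4)*(d + 6), (d - 4)*(d - 2)*(d - 1)) = 1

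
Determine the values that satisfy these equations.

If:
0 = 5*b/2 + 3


Then:
b = -6/5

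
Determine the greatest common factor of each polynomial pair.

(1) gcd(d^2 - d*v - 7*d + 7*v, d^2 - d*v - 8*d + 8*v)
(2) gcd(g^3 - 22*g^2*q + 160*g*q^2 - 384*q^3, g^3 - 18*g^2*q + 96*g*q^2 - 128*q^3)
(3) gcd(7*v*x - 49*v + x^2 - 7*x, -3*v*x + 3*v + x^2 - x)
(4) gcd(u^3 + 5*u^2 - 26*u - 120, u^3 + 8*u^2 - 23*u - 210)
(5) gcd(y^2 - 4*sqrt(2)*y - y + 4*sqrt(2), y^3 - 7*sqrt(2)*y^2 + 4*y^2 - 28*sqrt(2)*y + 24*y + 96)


(1) = -d + v
(2) = gcd((g - 8*q)^2*(g - 6*q), (g - 8*q)^2*(g - 2*q)) = g^2 - 16*g*q + 64*q^2
(3) = gcd((7*v + x)*(x - 7), (-3*v + x)*(x - 1)) = 1
(4) = u^2 + u - 30
(5) = gcd((y - 1)*(y - 4*sqrt(2)), (y + 4)*(y - 4*sqrt(2))*(y - 3*sqrt(2))) = y - 4*sqrt(2)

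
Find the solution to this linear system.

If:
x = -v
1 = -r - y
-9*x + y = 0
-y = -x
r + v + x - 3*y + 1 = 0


Then:
r = -1
v = 0
x = 0
y = 0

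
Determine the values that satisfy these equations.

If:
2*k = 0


Then:
k = 0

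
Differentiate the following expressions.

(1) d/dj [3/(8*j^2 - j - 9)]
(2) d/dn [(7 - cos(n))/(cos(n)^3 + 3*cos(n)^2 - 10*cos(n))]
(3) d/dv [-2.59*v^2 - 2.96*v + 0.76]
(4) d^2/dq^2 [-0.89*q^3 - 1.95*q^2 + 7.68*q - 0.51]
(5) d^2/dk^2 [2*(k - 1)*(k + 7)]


(1) = 3*(1 - 16*j)/(-8*j^2 + j + 9)^2
(2) = 2*(-cos(n)^3 + 9*cos(n)^2 + 21*cos(n) - 35)*sin(n)/((cos(n) - 2)^2*(cos(n) + 5)^2*cos(n)^2)
(3) = -5.18*v - 2.96
(4) = -5.34*q - 3.9
(5) = 4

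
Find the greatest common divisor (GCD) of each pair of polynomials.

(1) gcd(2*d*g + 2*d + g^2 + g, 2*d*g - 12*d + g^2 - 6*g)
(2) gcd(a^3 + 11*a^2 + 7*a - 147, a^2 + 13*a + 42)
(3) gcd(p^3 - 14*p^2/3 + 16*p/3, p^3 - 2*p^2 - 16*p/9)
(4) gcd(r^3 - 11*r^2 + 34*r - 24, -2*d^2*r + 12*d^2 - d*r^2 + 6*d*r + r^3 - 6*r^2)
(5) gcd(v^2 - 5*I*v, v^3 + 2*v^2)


(1) = gcd((2*d + g)*(g + 1), (2*d + g)*(g - 6)) = 2*d + g
(2) = gcd((a - 3)*(a + 7)^2, (a + 6)*(a + 7)) = a + 7
(3) = gcd(p*(p - 8/3)*(p - 2), p*(p - 8/3)*(p + 2/3)) = p^2 - 8*p/3
(4) = gcd((r - 6)*(r - 4)*(r - 1), (-2*d + r)*(d + r)*(r - 6)) = r - 6
(5) = gcd(v*(v - 5*I), v^2*(v + 2)) = v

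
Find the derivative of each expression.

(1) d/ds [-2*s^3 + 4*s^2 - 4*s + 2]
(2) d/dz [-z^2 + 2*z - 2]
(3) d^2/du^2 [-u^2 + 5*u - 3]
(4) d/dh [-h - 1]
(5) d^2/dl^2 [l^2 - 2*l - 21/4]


(1) = -6*s^2 + 8*s - 4
(2) = 2 - 2*z
(3) = -2
(4) = -1
(5) = 2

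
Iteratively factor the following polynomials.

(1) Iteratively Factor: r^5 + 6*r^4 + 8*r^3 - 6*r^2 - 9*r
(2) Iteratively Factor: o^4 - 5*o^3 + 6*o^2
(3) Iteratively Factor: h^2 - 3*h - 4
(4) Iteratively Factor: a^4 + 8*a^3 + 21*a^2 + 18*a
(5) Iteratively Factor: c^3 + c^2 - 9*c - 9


(1) = (r - 1)*(r^4 + 7*r^3 + 15*r^2 + 9*r) = r*(r - 1)*(r^3 + 7*r^2 + 15*r + 9) = r*(r - 1)*(r + 1)*(r^2 + 6*r + 9) = r*(r - 1)*(r + 1)*(r + 3)*(r + 3)
(2) = (o)*(o^3 - 5*o^2 + 6*o) = o*(o - 2)*(o^2 - 3*o) = o^2*(o - 2)*(o - 3)
(3) = (h - 4)*(h + 1)
(4) = (a + 3)*(a^3 + 5*a^2 + 6*a) = (a + 3)^2*(a^2 + 2*a) = a*(a + 3)^2*(a + 2)
(5) = (c - 3)*(c^2 + 4*c + 3) = (c - 3)*(c + 1)*(c + 3)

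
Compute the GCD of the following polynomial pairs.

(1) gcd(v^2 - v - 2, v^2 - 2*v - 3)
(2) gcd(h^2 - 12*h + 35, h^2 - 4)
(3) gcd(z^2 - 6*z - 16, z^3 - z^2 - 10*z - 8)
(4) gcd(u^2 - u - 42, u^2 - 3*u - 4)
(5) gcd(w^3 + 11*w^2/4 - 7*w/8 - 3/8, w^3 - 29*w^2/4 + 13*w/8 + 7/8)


(1) = v + 1
(2) = 1
(3) = gcd((z - 8)*(z + 2), (z - 4)*(z + 1)*(z + 2)) = z + 2
(4) = 1
(5) = w^2 - w/4 - 1/8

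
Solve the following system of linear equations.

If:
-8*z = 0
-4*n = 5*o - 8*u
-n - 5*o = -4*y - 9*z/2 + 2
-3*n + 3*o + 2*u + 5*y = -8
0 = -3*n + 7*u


Then:
n = 70/13
o = -8/13
u = 30/13
y = 14/13
z = 0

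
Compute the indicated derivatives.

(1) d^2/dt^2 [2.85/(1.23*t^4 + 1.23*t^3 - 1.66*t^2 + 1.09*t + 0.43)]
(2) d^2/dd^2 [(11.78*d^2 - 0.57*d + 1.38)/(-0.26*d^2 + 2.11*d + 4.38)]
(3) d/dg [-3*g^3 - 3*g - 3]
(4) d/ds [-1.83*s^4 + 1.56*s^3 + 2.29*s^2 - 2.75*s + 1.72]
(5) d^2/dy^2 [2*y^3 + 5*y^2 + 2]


(1) = ((-42.066*t^2 - 21.033*t + 9.462)*(1.23*t^4 + 1.23*t^3 - 1.66*t^2 + 1.09*t + 0.43) + 2.85*(4.92*t^3 + 3.69*t^2 - 3.32*t + 1.09)*(9.84*t^3 + 7.38*t^2 - 6.64*t + 2.18))/(1.23*t^4 + 1.23*t^3 - 1.66*t^2 + 1.09*t + 0.43)^3
(2) = (-12.847952*d^3 - 81.050112*d^2 + 8.437104*d - 477.951)/(0.017576*d^6 - 0.427908*d^5 + 2.584374*d^4 + 5.023277*d^3 - 43.536762*d^2 - 121.437252*d - 84.027672)
(3) = -9*g^2 - 3
(4) = -7.32*s^3 + 4.68*s^2 + 4.58*s - 2.75
(5) = 12*y + 10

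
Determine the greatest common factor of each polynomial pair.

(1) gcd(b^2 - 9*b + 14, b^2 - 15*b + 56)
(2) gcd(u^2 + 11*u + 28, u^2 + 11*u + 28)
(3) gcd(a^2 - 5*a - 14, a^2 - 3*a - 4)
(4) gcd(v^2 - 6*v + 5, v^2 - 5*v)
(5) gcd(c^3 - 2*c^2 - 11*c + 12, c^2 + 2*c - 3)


(1) = b - 7
(2) = u^2 + 11*u + 28
(3) = gcd((a - 7)*(a + 2), (a - 4)*(a + 1)) = 1
(4) = v - 5
(5) = c^2 + 2*c - 3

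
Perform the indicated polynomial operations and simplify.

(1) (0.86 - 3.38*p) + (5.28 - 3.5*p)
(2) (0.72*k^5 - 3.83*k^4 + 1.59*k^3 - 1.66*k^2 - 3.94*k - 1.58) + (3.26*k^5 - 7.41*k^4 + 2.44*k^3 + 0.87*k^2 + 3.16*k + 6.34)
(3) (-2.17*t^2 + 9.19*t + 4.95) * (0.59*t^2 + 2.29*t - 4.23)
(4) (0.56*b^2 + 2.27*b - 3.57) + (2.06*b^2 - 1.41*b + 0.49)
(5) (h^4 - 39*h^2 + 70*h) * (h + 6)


(1) = 6.14 - 6.88*p
(2) = 3.98*k^5 - 11.24*k^4 + 4.03*k^3 - 0.79*k^2 - 0.78*k + 4.76
(3) = -1.2803*t^4 + 0.4528*t^3 + 33.1447*t^2 - 27.5382*t - 20.9385
(4) = 2.62*b^2 + 0.86*b - 3.08
(5) = h^5 + 6*h^4 - 39*h^3 - 164*h^2 + 420*h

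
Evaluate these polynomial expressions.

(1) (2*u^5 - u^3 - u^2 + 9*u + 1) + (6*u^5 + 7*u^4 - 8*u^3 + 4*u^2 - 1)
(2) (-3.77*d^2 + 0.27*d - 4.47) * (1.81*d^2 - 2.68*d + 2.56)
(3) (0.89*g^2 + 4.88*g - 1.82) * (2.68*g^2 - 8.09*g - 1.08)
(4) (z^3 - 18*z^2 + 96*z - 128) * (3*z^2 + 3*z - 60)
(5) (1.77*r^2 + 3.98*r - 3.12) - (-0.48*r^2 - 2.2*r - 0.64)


(1) = 8*u^5 + 7*u^4 - 9*u^3 + 3*u^2 + 9*u
(2) = -6.8237*d^4 + 10.5923*d^3 - 18.4655*d^2 + 12.6708*d - 11.4432
(3) = 2.3852*g^4 + 5.8783*g^3 - 45.318*g^2 + 9.4534*g + 1.9656
(4) = 3*z^5 - 51*z^4 + 174*z^3 + 984*z^2 - 6144*z + 7680
(5) = 2.25*r^2 + 6.18*r - 2.48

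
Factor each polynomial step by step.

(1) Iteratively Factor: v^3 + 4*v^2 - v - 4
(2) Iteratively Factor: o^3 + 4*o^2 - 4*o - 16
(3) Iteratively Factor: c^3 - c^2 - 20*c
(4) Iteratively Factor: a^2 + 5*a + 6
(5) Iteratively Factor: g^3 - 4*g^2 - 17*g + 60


(1) = (v - 1)*(v^2 + 5*v + 4) = (v - 1)*(v + 4)*(v + 1)
(2) = (o + 2)*(o^2 + 2*o - 8) = (o + 2)*(o + 4)*(o - 2)
(3) = (c)*(c^2 - c - 20) = c*(c - 5)*(c + 4)
(4) = (a + 3)*(a + 2)
(5) = (g + 4)*(g^2 - 8*g + 15) = (g - 3)*(g + 4)*(g - 5)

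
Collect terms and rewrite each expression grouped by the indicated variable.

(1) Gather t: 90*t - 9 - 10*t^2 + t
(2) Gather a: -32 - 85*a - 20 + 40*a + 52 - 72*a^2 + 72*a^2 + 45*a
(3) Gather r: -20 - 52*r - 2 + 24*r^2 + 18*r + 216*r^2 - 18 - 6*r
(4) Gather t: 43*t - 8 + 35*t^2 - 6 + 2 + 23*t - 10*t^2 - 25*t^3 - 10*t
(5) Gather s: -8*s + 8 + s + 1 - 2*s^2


(1) = -10*t^2 + 91*t - 9
(2) = 0
(3) = 240*r^2 - 40*r - 40
(4) = -25*t^3 + 25*t^2 + 56*t - 12
(5) = -2*s^2 - 7*s + 9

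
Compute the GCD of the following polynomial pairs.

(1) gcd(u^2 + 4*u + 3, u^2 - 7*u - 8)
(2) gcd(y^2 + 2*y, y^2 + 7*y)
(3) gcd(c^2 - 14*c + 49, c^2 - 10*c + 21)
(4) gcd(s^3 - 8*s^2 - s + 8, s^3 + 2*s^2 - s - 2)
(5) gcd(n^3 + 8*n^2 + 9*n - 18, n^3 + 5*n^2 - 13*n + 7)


(1) = gcd((u + 1)*(u + 3), (u - 8)*(u + 1)) = u + 1
(2) = gcd(y*(y + 2), y*(y + 7)) = y
(3) = c - 7
(4) = gcd((s - 8)*(s - 1)*(s + 1), (s - 1)*(s + 1)*(s + 2)) = s^2 - 1
(5) = n - 1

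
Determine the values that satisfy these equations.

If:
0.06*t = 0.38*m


Then:
m = 0.157894736842105*t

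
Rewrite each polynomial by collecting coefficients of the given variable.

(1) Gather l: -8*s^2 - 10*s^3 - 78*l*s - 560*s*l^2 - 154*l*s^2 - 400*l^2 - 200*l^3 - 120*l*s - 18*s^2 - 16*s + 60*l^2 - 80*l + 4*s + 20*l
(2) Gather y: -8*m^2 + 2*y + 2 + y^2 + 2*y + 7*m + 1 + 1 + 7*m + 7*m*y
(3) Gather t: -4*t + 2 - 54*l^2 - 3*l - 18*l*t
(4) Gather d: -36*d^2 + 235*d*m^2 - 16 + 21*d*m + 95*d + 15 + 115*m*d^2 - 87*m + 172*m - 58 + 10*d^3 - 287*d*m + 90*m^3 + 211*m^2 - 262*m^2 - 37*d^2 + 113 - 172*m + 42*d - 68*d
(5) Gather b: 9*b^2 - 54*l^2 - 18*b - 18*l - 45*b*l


(1) = -200*l^3 + l^2*(-560*s - 340) + l*(-154*s^2 - 198*s - 60) - 10*s^3 - 26*s^2 - 12*s
(2) = -8*m^2 + 14*m + y^2 + y*(7*m + 4) + 4
(3) = -54*l^2 - 3*l + t*(-18*l - 4) + 2
(4) = 10*d^3 + d^2*(115*m - 73) + d*(235*m^2 - 266*m + 69) + 90*m^3 - 51*m^2 - 87*m + 54
(5) = 9*b^2 + b*(-45*l - 18) - 54*l^2 - 18*l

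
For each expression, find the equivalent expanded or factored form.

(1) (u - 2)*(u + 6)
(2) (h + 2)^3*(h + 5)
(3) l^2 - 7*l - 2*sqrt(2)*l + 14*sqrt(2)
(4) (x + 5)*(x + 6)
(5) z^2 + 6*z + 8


(1) = u^2 + 4*u - 12
(2) = h^4 + 11*h^3 + 42*h^2 + 68*h + 40
(3) = (l - 7)*(l - 2*sqrt(2))
(4) = x^2 + 11*x + 30
(5) = (z + 2)*(z + 4)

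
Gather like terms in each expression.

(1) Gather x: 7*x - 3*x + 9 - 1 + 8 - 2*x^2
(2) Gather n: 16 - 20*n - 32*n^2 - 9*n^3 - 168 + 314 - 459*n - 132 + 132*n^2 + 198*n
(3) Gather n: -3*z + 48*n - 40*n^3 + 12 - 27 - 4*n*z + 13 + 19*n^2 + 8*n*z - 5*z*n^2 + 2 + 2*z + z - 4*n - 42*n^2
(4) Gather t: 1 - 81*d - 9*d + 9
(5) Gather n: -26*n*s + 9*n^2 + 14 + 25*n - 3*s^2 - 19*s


(1) = -2*x^2 + 4*x + 16
(2) = -9*n^3 + 100*n^2 - 281*n + 30
(3) = -40*n^3 + n^2*(-5*z - 23) + n*(4*z + 44)
(4) = 10 - 90*d
(5) = 9*n^2 + n*(25 - 26*s) - 3*s^2 - 19*s + 14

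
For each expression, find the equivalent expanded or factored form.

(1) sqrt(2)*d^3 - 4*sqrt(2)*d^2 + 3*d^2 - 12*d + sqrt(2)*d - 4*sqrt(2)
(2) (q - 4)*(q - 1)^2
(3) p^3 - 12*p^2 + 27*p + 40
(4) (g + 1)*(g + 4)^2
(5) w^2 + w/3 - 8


(1) = (d - 4)*(d + sqrt(2))*(sqrt(2)*d + 1)
(2) = q^3 - 6*q^2 + 9*q - 4
(3) = (p - 8)*(p - 5)*(p + 1)
(4) = g^3 + 9*g^2 + 24*g + 16
(5) = (w - 8/3)*(w + 3)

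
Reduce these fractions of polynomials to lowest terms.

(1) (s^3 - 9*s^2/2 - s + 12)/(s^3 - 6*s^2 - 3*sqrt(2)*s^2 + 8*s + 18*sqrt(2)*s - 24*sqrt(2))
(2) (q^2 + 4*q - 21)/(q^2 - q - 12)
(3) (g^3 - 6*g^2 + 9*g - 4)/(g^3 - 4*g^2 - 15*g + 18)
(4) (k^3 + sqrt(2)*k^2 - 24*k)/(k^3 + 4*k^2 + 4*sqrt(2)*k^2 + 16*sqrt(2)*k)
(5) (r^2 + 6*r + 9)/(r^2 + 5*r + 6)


(1) = (2*s + 3)/(2*s - 6*sqrt(2))
(2) = (q^2 + 4*q - 21)/(q^2 - q - 12)
(3) = (g^2 - 5*g + 4)/(g^2 - 3*g - 18)
(4) = (k - 3*sqrt(2))/(k + 4)
(5) = (r + 3)/(r + 2)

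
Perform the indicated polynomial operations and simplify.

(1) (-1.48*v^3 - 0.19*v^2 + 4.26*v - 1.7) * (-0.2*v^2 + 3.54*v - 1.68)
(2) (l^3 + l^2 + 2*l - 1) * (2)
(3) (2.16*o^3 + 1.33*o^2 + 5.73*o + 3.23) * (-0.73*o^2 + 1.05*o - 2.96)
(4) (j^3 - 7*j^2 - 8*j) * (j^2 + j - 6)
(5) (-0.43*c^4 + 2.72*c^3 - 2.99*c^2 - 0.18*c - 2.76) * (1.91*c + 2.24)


(1) = 0.296*v^5 - 5.2012*v^4 + 0.9618*v^3 + 15.7396*v^2 - 13.1748*v + 2.856
(2) = 2*l^3 + 2*l^2 + 4*l - 2
(3) = -1.5768*o^5 + 1.2971*o^4 - 9.18*o^3 - 0.2782*o^2 - 13.5693*o - 9.5608
(4) = j^5 - 6*j^4 - 21*j^3 + 34*j^2 + 48*j
(5) = -0.8213*c^5 + 4.232*c^4 + 0.3819*c^3 - 7.0414*c^2 - 5.6748*c - 6.1824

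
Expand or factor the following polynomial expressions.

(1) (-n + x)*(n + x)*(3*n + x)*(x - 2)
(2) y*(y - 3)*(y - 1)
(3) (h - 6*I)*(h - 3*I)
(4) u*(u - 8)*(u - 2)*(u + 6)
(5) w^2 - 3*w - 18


(1) = -3*n^3*x + 6*n^3 - n^2*x^2 + 2*n^2*x + 3*n*x^3 - 6*n*x^2 + x^4 - 2*x^3
(2) = y^3 - 4*y^2 + 3*y
(3) = h^2 - 9*I*h - 18
(4) = u^4 - 4*u^3 - 44*u^2 + 96*u
(5) = (w - 6)*(w + 3)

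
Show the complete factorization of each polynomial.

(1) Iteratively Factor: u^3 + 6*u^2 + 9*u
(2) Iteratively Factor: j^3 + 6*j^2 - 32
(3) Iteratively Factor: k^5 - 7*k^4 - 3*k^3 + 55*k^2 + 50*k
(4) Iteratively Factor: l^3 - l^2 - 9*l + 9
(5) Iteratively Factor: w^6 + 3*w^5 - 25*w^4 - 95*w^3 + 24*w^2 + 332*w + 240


(1) = (u)*(u^2 + 6*u + 9) = u*(u + 3)*(u + 3)
(2) = (j + 4)*(j^2 + 2*j - 8) = (j + 4)^2*(j - 2)
(3) = (k - 5)*(k^4 - 2*k^3 - 13*k^2 - 10*k) = (k - 5)*(k + 2)*(k^3 - 4*k^2 - 5*k) = (k - 5)*(k + 1)*(k + 2)*(k^2 - 5*k) = k*(k - 5)*(k + 1)*(k + 2)*(k - 5)
(4) = (l + 3)*(l^2 - 4*l + 3) = (l - 3)*(l + 3)*(l - 1)
(5) = (w + 1)*(w^5 + 2*w^4 - 27*w^3 - 68*w^2 + 92*w + 240) = (w - 2)*(w + 1)*(w^4 + 4*w^3 - 19*w^2 - 106*w - 120) = (w - 2)*(w + 1)*(w + 4)*(w^3 - 19*w - 30) = (w - 2)*(w + 1)*(w + 2)*(w + 4)*(w^2 - 2*w - 15) = (w - 5)*(w - 2)*(w + 1)*(w + 2)*(w + 4)*(w + 3)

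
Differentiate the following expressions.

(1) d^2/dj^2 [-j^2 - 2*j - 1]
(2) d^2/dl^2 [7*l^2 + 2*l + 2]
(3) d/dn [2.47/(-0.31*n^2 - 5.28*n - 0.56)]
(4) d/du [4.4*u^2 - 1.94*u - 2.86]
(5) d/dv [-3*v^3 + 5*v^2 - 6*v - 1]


(1) = -2
(2) = 14
(3) = (1.5314*n + 13.0416)/(0.31*n^2 + 5.28*n + 0.56)^2
(4) = 8.8*u - 1.94
(5) = -9*v^2 + 10*v - 6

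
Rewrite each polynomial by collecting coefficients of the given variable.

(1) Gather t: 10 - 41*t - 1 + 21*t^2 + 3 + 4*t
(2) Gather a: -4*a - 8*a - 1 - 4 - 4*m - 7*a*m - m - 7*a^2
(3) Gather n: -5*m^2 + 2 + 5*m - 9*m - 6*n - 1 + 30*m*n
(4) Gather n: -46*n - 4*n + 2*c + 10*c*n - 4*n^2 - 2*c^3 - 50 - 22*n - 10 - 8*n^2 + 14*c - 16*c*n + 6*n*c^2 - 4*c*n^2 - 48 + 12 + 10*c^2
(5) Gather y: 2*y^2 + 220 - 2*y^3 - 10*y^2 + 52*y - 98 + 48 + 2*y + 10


(1) = 21*t^2 - 37*t + 12
(2) = -7*a^2 + a*(-7*m - 12) - 5*m - 5
(3) = -5*m^2 - 4*m + n*(30*m - 6) + 1
(4) = -2*c^3 + 10*c^2 + 16*c + n^2*(-4*c - 12) + n*(6*c^2 - 6*c - 72) - 96
(5) = -2*y^3 - 8*y^2 + 54*y + 180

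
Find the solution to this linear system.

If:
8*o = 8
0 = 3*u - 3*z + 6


Then:
o = 1
u = z - 2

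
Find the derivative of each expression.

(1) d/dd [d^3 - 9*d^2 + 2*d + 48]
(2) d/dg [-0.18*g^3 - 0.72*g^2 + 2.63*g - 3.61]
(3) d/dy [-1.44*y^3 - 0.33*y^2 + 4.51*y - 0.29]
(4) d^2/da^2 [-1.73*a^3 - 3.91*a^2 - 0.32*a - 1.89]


(1) = 3*d^2 - 18*d + 2
(2) = -0.54*g^2 - 1.44*g + 2.63
(3) = -4.32*y^2 - 0.66*y + 4.51
(4) = -10.38*a - 7.82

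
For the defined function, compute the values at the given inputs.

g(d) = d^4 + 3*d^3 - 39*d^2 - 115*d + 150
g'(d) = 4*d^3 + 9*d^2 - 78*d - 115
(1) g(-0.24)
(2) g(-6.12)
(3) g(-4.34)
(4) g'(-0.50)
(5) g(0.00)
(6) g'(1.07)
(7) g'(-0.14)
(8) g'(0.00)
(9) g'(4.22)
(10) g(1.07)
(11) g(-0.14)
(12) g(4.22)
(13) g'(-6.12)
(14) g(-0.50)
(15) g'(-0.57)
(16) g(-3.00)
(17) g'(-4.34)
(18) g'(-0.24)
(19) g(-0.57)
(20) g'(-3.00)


(1) = 175.32
(2) = 108.25
(3) = 24.05
(4) = -74.25
(5) = 150.00
(6) = -183.26
(7) = -103.91
(8) = -115.00
(9) = 16.72
(10) = -12.72
(11) = 165.33
(12) = -487.23
(13) = -217.43
(14) = 197.44
(15) = -68.36
(16) = 144.00
(17) = 66.05
(18) = -95.82
(19) = 202.43
(20) = 92.00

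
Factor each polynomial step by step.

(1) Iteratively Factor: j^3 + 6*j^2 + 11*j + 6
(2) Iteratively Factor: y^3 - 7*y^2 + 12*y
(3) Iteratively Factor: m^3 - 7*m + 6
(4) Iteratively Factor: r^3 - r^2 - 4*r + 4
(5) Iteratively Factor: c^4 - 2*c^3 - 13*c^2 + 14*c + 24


(1) = (j + 3)*(j^2 + 3*j + 2) = (j + 2)*(j + 3)*(j + 1)
(2) = (y)*(y^2 - 7*y + 12) = y*(y - 4)*(y - 3)
(3) = (m - 2)*(m^2 + 2*m - 3) = (m - 2)*(m - 1)*(m + 3)
(4) = (r - 2)*(r^2 + r - 2) = (r - 2)*(r + 2)*(r - 1)
(5) = (c + 1)*(c^3 - 3*c^2 - 10*c + 24) = (c + 1)*(c + 3)*(c^2 - 6*c + 8) = (c - 4)*(c + 1)*(c + 3)*(c - 2)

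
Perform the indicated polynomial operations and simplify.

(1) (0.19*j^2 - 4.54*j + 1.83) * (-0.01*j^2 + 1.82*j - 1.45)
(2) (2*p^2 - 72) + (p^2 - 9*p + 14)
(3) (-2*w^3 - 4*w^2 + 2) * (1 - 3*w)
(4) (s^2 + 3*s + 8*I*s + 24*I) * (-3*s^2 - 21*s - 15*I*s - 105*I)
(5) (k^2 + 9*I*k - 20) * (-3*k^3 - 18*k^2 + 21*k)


(1) = -0.0019*j^4 + 0.3912*j^3 - 8.5566*j^2 + 9.9136*j - 2.6535
(2) = 3*p^2 - 9*p - 58
(3) = 6*w^4 + 10*w^3 - 4*w^2 - 6*w + 2
(4) = -3*s^4 - 30*s^3 - 39*I*s^3 + 57*s^2 - 390*I*s^2 + 1200*s - 819*I*s + 2520
(5) = -3*k^5 - 18*k^4 - 27*I*k^4 + 81*k^3 - 162*I*k^3 + 360*k^2 + 189*I*k^2 - 420*k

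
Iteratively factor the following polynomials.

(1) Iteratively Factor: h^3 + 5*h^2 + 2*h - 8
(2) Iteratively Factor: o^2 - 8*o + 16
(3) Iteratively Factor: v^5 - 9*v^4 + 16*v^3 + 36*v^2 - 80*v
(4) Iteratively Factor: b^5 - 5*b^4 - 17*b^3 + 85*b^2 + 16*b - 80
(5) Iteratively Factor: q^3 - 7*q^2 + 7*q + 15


(1) = (h + 2)*(h^2 + 3*h - 4) = (h + 2)*(h + 4)*(h - 1)
(2) = (o - 4)*(o - 4)
(3) = (v - 4)*(v^4 - 5*v^3 - 4*v^2 + 20*v) = (v - 4)*(v - 2)*(v^3 - 3*v^2 - 10*v) = (v - 5)*(v - 4)*(v - 2)*(v^2 + 2*v) = (v - 5)*(v - 4)*(v - 2)*(v + 2)*(v)
(4) = (b - 4)*(b^4 - b^3 - 21*b^2 + b + 20) = (b - 4)*(b + 1)*(b^3 - 2*b^2 - 19*b + 20) = (b - 4)*(b - 1)*(b + 1)*(b^2 - b - 20) = (b - 5)*(b - 4)*(b - 1)*(b + 1)*(b + 4)
(5) = (q + 1)*(q^2 - 8*q + 15) = (q - 3)*(q + 1)*(q - 5)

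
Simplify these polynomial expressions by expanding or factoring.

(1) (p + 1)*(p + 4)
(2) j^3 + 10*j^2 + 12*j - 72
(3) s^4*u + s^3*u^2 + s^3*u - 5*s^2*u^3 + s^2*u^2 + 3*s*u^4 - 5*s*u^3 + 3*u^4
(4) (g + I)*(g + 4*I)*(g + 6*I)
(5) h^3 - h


(1) = p^2 + 5*p + 4
(2) = (j - 2)*(j + 6)^2
(3) = (s - u)^2*(s + 3*u)*(s*u + u)
(4) = g^3 + 11*I*g^2 - 34*g - 24*I
(5) = h*(h - 1)*(h + 1)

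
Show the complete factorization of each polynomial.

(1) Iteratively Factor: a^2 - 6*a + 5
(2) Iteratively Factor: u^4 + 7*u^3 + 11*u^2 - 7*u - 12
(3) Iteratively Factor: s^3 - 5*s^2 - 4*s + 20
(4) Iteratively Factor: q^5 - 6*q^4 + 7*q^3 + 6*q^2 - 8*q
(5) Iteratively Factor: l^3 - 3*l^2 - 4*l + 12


(1) = (a - 1)*(a - 5)
(2) = (u - 1)*(u^3 + 8*u^2 + 19*u + 12) = (u - 1)*(u + 3)*(u^2 + 5*u + 4) = (u - 1)*(u + 1)*(u + 3)*(u + 4)
(3) = (s - 2)*(s^2 - 3*s - 10) = (s - 5)*(s - 2)*(s + 2)
(4) = (q - 4)*(q^4 - 2*q^3 - q^2 + 2*q) = q*(q - 4)*(q^3 - 2*q^2 - q + 2) = q*(q - 4)*(q - 2)*(q^2 - 1) = q*(q - 4)*(q - 2)*(q - 1)*(q + 1)
(5) = (l + 2)*(l^2 - 5*l + 6) = (l - 2)*(l + 2)*(l - 3)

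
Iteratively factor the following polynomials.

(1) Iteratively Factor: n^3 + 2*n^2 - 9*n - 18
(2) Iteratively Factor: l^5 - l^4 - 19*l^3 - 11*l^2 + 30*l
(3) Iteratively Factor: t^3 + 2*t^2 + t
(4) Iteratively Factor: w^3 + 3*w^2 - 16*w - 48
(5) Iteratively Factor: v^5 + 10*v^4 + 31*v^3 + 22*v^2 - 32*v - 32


(1) = (n + 2)*(n^2 - 9) = (n + 2)*(n + 3)*(n - 3)
(2) = (l + 2)*(l^4 - 3*l^3 - 13*l^2 + 15*l) = (l - 1)*(l + 2)*(l^3 - 2*l^2 - 15*l) = (l - 1)*(l + 2)*(l + 3)*(l^2 - 5*l) = l*(l - 1)*(l + 2)*(l + 3)*(l - 5)
(3) = (t + 1)*(t^2 + t) = t*(t + 1)*(t + 1)
(4) = (w + 3)*(w^2 - 16) = (w - 4)*(w + 3)*(w + 4)
(5) = (v + 2)*(v^4 + 8*v^3 + 15*v^2 - 8*v - 16) = (v - 1)*(v + 2)*(v^3 + 9*v^2 + 24*v + 16) = (v - 1)*(v + 2)*(v + 4)*(v^2 + 5*v + 4) = (v - 1)*(v + 1)*(v + 2)*(v + 4)*(v + 4)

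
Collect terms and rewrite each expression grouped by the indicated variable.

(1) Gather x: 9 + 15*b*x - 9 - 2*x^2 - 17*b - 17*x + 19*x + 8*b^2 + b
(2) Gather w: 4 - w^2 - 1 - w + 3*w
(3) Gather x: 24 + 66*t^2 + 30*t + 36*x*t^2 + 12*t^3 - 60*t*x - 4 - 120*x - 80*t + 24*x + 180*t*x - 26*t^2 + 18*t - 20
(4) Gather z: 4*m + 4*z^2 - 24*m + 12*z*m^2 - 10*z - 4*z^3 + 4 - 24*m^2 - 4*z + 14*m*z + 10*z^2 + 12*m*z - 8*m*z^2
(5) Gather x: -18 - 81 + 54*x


(1) = 8*b^2 - 16*b - 2*x^2 + x*(15*b + 2)
(2) = -w^2 + 2*w + 3
(3) = 12*t^3 + 40*t^2 - 32*t + x*(36*t^2 + 120*t - 96)
(4) = -24*m^2 - 20*m - 4*z^3 + z^2*(14 - 8*m) + z*(12*m^2 + 26*m - 14) + 4
(5) = 54*x - 99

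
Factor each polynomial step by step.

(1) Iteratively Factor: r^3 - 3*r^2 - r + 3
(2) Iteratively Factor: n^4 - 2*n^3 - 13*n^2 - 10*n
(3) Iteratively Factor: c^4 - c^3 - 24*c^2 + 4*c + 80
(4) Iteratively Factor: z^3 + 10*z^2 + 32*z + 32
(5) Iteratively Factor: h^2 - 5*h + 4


(1) = (r - 1)*(r^2 - 2*r - 3) = (r - 1)*(r + 1)*(r - 3)
(2) = (n - 5)*(n^3 + 3*n^2 + 2*n) = (n - 5)*(n + 1)*(n^2 + 2*n) = (n - 5)*(n + 1)*(n + 2)*(n)
(3) = (c + 2)*(c^3 - 3*c^2 - 18*c + 40) = (c - 5)*(c + 2)*(c^2 + 2*c - 8) = (c - 5)*(c - 2)*(c + 2)*(c + 4)
(4) = (z + 2)*(z^2 + 8*z + 16) = (z + 2)*(z + 4)*(z + 4)
(5) = (h - 4)*(h - 1)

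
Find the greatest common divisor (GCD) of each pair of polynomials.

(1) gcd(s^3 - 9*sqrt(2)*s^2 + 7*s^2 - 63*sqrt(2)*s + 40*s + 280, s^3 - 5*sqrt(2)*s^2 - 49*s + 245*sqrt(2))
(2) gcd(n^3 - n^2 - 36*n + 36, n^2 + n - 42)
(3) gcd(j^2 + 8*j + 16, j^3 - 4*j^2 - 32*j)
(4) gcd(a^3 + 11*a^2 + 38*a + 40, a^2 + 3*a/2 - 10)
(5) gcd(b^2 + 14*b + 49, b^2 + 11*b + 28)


(1) = gcd((s + 7)*(s - 5*sqrt(2))*(s - 4*sqrt(2)), (s - 7)*(s + 7)*(s - 5*sqrt(2))) = s^2 + s*(7 - 5*sqrt(2)) - 35*sqrt(2)
(2) = gcd((n - 6)*(n - 1)*(n + 6), (n - 6)*(n + 7)) = n - 6
(3) = j + 4
(4) = a + 4
(5) = gcd((b + 7)^2, (b + 4)*(b + 7)) = b + 7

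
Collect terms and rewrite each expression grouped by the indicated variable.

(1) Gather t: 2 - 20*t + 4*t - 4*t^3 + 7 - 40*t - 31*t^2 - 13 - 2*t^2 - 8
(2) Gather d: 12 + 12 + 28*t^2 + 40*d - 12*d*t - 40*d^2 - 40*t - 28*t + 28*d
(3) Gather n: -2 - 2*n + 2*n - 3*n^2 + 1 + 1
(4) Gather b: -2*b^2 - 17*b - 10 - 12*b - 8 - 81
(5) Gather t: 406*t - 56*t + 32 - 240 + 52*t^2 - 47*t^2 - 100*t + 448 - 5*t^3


(1) = -4*t^3 - 33*t^2 - 56*t - 12
(2) = -40*d^2 + d*(68 - 12*t) + 28*t^2 - 68*t + 24
(3) = -3*n^2
(4) = -2*b^2 - 29*b - 99
(5) = -5*t^3 + 5*t^2 + 250*t + 240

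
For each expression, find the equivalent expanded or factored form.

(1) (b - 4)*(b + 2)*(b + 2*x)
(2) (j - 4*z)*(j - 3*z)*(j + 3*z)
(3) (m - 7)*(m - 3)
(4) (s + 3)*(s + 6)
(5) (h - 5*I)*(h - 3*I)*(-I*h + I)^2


(1) = b^3 + 2*b^2*x - 2*b^2 - 4*b*x - 8*b - 16*x
(2) = j^3 - 4*j^2*z - 9*j*z^2 + 36*z^3
(3) = m^2 - 10*m + 21
(4) = s^2 + 9*s + 18
(5) = -h^4 + 2*h^3 + 8*I*h^3 + 14*h^2 - 16*I*h^2 - 30*h + 8*I*h + 15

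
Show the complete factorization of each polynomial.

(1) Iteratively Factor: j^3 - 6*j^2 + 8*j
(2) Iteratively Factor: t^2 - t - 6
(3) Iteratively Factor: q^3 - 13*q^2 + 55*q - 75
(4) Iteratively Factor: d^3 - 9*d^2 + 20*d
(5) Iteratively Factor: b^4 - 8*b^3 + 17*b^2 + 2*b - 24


(1) = (j - 4)*(j^2 - 2*j) = (j - 4)*(j - 2)*(j)
(2) = (t + 2)*(t - 3)
(3) = (q - 3)*(q^2 - 10*q + 25) = (q - 5)*(q - 3)*(q - 5)
(4) = (d)*(d^2 - 9*d + 20) = d*(d - 4)*(d - 5)
(5) = (b - 3)*(b^3 - 5*b^2 + 2*b + 8) = (b - 3)*(b - 2)*(b^2 - 3*b - 4) = (b - 3)*(b - 2)*(b + 1)*(b - 4)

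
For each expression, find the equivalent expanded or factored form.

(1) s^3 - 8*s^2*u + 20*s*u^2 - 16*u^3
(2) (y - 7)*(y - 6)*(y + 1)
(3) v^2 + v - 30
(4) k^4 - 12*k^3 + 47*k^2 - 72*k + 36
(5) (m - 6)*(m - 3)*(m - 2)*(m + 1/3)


(1) = (s - 4*u)*(s - 2*u)^2
(2) = y^3 - 12*y^2 + 29*y + 42
(3) = (v - 5)*(v + 6)
(4) = (k - 6)*(k - 3)*(k - 2)*(k - 1)
(5) = m^4 - 32*m^3/3 + 97*m^2/3 - 24*m - 12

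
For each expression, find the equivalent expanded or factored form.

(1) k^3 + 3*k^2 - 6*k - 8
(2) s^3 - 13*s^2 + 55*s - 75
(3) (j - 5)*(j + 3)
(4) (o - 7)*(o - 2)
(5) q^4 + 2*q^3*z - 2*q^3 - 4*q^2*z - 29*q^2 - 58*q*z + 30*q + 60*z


(1) = (k - 2)*(k + 1)*(k + 4)
(2) = (s - 5)^2*(s - 3)
(3) = j^2 - 2*j - 15
(4) = o^2 - 9*o + 14
(5) = (q - 6)*(q - 1)*(q + 5)*(q + 2*z)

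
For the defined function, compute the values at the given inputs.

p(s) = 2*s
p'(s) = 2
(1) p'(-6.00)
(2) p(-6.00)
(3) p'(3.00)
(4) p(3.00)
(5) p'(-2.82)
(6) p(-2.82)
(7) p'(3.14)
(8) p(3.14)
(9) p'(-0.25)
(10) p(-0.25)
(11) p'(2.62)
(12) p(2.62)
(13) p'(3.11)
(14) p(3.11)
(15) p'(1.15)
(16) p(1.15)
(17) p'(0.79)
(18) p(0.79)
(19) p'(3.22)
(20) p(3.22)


(1) = 2.00
(2) = -12.00
(3) = 2.00
(4) = 6.00
(5) = 2.00
(6) = -5.64
(7) = 2.00
(8) = 6.28
(9) = 2.00
(10) = -0.50
(11) = 2.00
(12) = 5.24
(13) = 2.00
(14) = 6.22
(15) = 2.00
(16) = 2.30
(17) = 2.00
(18) = 1.58
(19) = 2.00
(20) = 6.44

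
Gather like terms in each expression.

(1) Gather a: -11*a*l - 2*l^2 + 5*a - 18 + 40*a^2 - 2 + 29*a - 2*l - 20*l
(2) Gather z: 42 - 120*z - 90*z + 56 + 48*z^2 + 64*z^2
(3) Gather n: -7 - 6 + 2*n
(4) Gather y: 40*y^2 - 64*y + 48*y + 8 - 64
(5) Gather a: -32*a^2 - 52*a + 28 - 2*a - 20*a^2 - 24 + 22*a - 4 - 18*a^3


(1) = 40*a^2 + a*(34 - 11*l) - 2*l^2 - 22*l - 20
(2) = 112*z^2 - 210*z + 98
(3) = 2*n - 13
(4) = 40*y^2 - 16*y - 56
(5) = -18*a^3 - 52*a^2 - 32*a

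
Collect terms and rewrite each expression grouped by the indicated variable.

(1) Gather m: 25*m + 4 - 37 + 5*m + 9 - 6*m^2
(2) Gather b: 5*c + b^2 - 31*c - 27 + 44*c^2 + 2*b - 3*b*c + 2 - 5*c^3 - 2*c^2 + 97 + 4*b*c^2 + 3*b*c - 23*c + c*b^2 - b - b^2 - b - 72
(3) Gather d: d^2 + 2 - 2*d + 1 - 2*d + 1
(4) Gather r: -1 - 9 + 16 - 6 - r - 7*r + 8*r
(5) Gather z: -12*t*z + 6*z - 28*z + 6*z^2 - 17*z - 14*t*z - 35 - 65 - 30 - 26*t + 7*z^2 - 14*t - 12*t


(1) = -6*m^2 + 30*m - 24
(2) = b^2*c + 4*b*c^2 - 5*c^3 + 42*c^2 - 49*c
(3) = d^2 - 4*d + 4
(4) = 0
(5) = -52*t + 13*z^2 + z*(-26*t - 39) - 130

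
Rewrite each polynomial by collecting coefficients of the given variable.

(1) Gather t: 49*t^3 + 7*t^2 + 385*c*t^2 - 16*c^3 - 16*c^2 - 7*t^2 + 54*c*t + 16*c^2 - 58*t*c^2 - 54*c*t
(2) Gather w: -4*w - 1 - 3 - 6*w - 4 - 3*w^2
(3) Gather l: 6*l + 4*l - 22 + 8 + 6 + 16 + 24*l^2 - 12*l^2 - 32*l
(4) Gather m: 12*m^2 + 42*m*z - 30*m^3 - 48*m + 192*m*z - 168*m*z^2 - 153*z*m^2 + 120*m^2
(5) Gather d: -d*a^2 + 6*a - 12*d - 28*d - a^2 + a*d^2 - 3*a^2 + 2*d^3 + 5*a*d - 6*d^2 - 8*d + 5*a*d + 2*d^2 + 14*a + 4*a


(1) = -16*c^3 - 58*c^2*t + 385*c*t^2 + 49*t^3
(2) = -3*w^2 - 10*w - 8
(3) = 12*l^2 - 22*l + 8
(4) = -30*m^3 + m^2*(132 - 153*z) + m*(-168*z^2 + 234*z - 48)
(5) = -4*a^2 + 24*a + 2*d^3 + d^2*(a - 4) + d*(-a^2 + 10*a - 48)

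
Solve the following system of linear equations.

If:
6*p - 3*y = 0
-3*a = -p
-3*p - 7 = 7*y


Then:
a = -7/51
p = -7/17
y = -14/17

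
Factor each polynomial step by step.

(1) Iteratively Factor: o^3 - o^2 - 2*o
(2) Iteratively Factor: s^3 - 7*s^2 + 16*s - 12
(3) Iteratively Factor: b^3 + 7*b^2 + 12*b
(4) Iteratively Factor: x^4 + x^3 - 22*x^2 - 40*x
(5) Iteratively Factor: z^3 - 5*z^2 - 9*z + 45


(1) = (o + 1)*(o^2 - 2*o) = o*(o + 1)*(o - 2)
(2) = (s - 3)*(s^2 - 4*s + 4) = (s - 3)*(s - 2)*(s - 2)
(3) = (b + 3)*(b^2 + 4*b) = b*(b + 3)*(b + 4)
(4) = (x)*(x^3 + x^2 - 22*x - 40) = x*(x + 2)*(x^2 - x - 20) = x*(x - 5)*(x + 2)*(x + 4)
(5) = (z - 5)*(z^2 - 9) = (z - 5)*(z + 3)*(z - 3)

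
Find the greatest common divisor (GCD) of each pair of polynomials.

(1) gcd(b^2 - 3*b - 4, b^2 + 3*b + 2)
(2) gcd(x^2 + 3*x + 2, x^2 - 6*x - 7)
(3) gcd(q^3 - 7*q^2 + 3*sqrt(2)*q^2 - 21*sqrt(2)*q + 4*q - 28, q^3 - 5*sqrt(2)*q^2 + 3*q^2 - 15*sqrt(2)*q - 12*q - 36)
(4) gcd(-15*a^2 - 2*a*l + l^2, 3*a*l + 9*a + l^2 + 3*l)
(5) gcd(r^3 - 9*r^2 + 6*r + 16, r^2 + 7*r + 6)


(1) = b + 1
(2) = x + 1
(3) = gcd((q - 7)*(q + sqrt(2))*(q + 2*sqrt(2)), (q + 3)*(q - 6*sqrt(2))*(q + sqrt(2))) = q + sqrt(2)
(4) = 3*a + l
(5) = gcd((r - 8)*(r - 2)*(r + 1), (r + 1)*(r + 6)) = r + 1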